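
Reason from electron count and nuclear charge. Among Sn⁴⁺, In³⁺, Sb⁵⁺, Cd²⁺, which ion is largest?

Isoelectronic series (46 e⁻ each). Size is set by nuclear charge: more protons means a smaller ion. Sb⁵⁺ (Z=51), Sn⁴⁺ (Z=50), In³⁺ (Z=49), Cd²⁺ (Z=48).

Cd²⁺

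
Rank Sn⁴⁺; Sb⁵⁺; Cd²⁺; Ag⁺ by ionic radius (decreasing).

All of these have 46 electrons (isoelectronic). With the same electron cloud, the ion with the most protons pulls it in tightest. Nuclear charges: Sb⁵⁺ (Z=51), Sn⁴⁺ (Z=50), Cd²⁺ (Z=48), Ag⁺ (Z=47). Highest Z is smallest.

Ag⁺ > Cd²⁺ > Sn⁴⁺ > Sb⁵⁺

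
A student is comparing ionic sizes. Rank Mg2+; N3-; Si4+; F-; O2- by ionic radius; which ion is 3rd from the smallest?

F-

All of these have 10 electrons (isoelectronic). With the same electron cloud, the ion with the most protons pulls it in tightest. Nuclear charges: Si4+ (Z=14), Mg2+ (Z=12), F- (Z=9), O2- (Z=8), N3- (Z=7). Highest Z is smallest.
That gives Si4+ < Mg2+ < F- < O2- < N3-. From the smallest end, number 3 is F-.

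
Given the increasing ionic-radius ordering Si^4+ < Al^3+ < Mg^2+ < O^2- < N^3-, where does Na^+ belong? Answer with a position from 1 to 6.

These species are isoelectronic with 10 electrons. The only difference is the number of protons: Si^4+ (Z=14), Al^3+ (Z=13), Mg^2+ (Z=12), Na^+ (Z=11), O^2- (Z=8), N^3- (Z=7). The strongest nuclear pull (Si^4+) gives the smallest ion.
With Na^+ included the full order is Si^4+ < Al^3+ < Mg^2+ < Na^+ < O^2- < N^3-, so it takes position 4.

4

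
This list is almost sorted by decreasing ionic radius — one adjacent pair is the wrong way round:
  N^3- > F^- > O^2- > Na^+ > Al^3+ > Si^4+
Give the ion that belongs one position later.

F^-

Compare adjacent ions: both have 10 electrons but Z(F)=9 > Z(O)=8, so F^- should be the smaller of the two — yet in this decreasing list F^- sits before O^2-. Nothing else is reversed, so F^- should move one place to the right.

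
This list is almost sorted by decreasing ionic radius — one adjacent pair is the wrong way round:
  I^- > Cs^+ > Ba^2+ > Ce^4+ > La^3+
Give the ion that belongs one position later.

The pair Ce^4+, La^3+ is the wrong way round — both have 54 electrons but Z(Ce)=58 > Z(La)=57, so Ce^4+ should be the smaller of the two. All other adjacent pairs agree with periodic trends, so Ce^4+ is the misplaced ion.

Ce^4+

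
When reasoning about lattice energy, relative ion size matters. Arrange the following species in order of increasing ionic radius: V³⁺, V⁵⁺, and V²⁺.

These are all V ions. Removing more electrons (higher positive charge) pulls the remaining electrons in closer, so V⁵⁺ is smallest and V²⁺ is largest.

V⁵⁺ < V³⁺ < V²⁺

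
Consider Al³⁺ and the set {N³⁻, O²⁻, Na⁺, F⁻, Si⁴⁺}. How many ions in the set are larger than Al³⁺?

Isoelectronic series (10 e⁻ each). Size is set by nuclear charge: more protons means a smaller ion. Si⁴⁺ (Z=14), Al³⁺ (Z=13), Na⁺ (Z=11), F⁻ (Z=9), O²⁻ (Z=8), N³⁻ (Z=7).
Relative to Al³⁺, the ions that are larger are Na⁺, F⁻, O²⁻, N³⁻. So 4 are larger.

4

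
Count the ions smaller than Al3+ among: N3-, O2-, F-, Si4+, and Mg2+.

Each ion has 10 electrons. The ranking follows nuclear charge in reverse — greater Z gives a smaller radius. Si4+ (Z=14), Al3+ (Z=13), Mg2+ (Z=12), F- (Z=9), O2- (Z=8), N3- (Z=7).
Ordering all of them (including Al3+) by radius gives Si4+ < Al3+ < Mg2+ < F- < O2- < N3-. So 1 is smaller.

1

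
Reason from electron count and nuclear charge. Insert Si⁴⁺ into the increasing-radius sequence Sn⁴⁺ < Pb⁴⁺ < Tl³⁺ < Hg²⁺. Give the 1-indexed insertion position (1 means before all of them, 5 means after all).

First list Z and electron count for each: Si⁴⁺: 10 e⁻, Z=14, Sn⁴⁺: 46 e⁻, Z=50, Pb⁴⁺: 78 e⁻, Z=82, Tl³⁺: 78 e⁻, Z=81, Hg²⁺: 78 e⁻, Z=80. Si⁴⁺ < Sn⁴⁺ (same group, 2 shells fewer); Sn⁴⁺ < Pb⁴⁺ (same group, 1 shell fewer); Pb⁴⁺ < Tl³⁺ (both 78 e⁻, Z=82>81); Tl³⁺ < Hg²⁺ (both 78 e⁻, Z=81>80).
The complete sequence is Si⁴⁺ < Sn⁴⁺ < Pb⁴⁺ < Tl³⁺ < Hg²⁺. Si⁴⁺ sits at position 1.

1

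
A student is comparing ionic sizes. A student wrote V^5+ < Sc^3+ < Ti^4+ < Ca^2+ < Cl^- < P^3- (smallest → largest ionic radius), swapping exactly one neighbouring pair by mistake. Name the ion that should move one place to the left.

Ti^4+

The pair Sc^3+, Ti^4+ is the wrong way round — they are isoelectronic (18 e⁻) and Ti has more protons than Sc (22 vs 21), making Ti^4+ smaller. All other adjacent pairs agree with periodic trends, so Ti^4+ is the misplaced ion.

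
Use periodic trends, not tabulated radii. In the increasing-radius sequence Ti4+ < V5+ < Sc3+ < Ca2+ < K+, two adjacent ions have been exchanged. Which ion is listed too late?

V5+

The pair Ti4+, V5+ is the wrong way round — both have 18 electrons but Z(V)=23 > Z(Ti)=22, so V5+ should be the smaller of the two. All other adjacent pairs agree with periodic trends, so V5+ is the misplaced ion.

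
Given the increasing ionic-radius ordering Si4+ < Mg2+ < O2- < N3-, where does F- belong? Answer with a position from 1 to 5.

3

These species are isoelectronic with 10 electrons. The only difference is the number of protons: Si4+ (Z=14), Mg2+ (Z=12), F- (Z=9), O2- (Z=8), N3- (Z=7). The strongest nuclear pull (Si4+) gives the smallest ion.
Merged order: Si4+ < Mg2+ < F- < O2- < N3- — F- is number 3.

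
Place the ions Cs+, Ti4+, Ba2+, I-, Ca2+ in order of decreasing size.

I- > Cs+ > Ba2+ > Ca2+ > Ti4+

Electron counts and nuclear charges: Ti4+: 18 e⁻, Z=22, Ca2+: 18 e⁻, Z=20, Ba2+: 54 e⁻, Z=56, Cs+: 54 e⁻, Z=55, I-: 54 e⁻, Z=53. Ti4+ < Ca2+ (both 18 e⁻, Z=22>20); Ca2+ < Ba2+ (same group, period 4 vs 6); Ba2+ < Cs+ (isoelectronic, higher Z=56 is smaller); Cs+ < I- (isoelectronic, higher Z=55 is smaller).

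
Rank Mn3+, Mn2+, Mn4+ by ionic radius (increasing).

Mn4+ < Mn3+ < Mn2+

Same element, different charge: the more highly charged cation has fewer electrons and a greater effective nuclear charge per electron, making Mn4+ the smallest.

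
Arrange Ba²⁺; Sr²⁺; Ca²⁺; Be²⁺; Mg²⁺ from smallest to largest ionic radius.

All are in the same group with charge +2. Radius grows down the group as n (the outermost shell) increases.

Be²⁺ < Mg²⁺ < Ca²⁺ < Sr²⁺ < Ba²⁺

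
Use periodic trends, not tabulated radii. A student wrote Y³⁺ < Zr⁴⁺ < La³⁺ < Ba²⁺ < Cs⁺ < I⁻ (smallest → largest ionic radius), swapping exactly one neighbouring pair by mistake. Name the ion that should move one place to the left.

The pair Y³⁺, Zr⁴⁺ is the wrong way round — Zr⁴⁺ and Y³⁺ share 36 electrons; the higher nuclear charge on Zr (Z=40) contracts it more, so Zr⁴⁺ < Y³⁺. All other adjacent pairs agree with periodic trends, so Zr⁴⁺ is the misplaced ion.

Zr⁴⁺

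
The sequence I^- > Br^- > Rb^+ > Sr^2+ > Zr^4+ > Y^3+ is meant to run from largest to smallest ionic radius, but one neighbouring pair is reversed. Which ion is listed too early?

Compare adjacent ions: they are isoelectronic (36 e⁻) and Zr has more protons than Y (40 vs 39), making Zr^4+ smaller — yet in this decreasing list Zr^4+ sits before Y^3+. Nothing else is reversed, so Zr^4+ should move one place to the right.

Zr^4+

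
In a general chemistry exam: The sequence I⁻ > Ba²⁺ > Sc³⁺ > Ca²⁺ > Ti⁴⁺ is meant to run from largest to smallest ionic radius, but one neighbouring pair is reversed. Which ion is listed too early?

Sc³⁺

Check each adjacent pair. Sc³⁺ and Ca²⁺ are reversed: both have 18 electrons but Z(Sc)=21 > Z(Ca)=20, so Sc³⁺ should be the smaller of the two. No other neighbouring pair contradicts the periodic trends, so Sc³⁺ is the ion listed too early.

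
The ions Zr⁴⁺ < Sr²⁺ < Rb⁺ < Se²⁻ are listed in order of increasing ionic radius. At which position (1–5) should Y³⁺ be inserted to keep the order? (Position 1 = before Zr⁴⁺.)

Isoelectronic series (36 e⁻ each). Size is set by nuclear charge: more protons means a smaller ion. Zr⁴⁺ (Z=40), Y³⁺ (Z=39), Sr²⁺ (Z=38), Rb⁺ (Z=37), Se²⁻ (Z=34).
The complete sequence is Zr⁴⁺ < Y³⁺ < Sr²⁺ < Rb⁺ < Se²⁻. Y³⁺ sits at position 2.

2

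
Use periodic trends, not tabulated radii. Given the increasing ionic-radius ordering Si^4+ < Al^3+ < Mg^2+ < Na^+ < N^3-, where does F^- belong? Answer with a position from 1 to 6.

5

These species are isoelectronic with 10 electrons. The only difference is the number of protons: Si^4+ (Z=14), Al^3+ (Z=13), Mg^2+ (Z=12), Na^+ (Z=11), F^- (Z=9), N^3- (Z=7). The strongest nuclear pull (Si^4+) gives the smallest ion.
With F^- included the full order is Si^4+ < Al^3+ < Mg^2+ < Na^+ < F^- < N^3-, so it takes position 5.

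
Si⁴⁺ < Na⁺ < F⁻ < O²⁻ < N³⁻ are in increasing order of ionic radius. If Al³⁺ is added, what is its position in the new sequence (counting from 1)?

2

Isoelectronic series (10 e⁻ each). Size is set by nuclear charge: more protons means a smaller ion. Si⁴⁺ (Z=14), Al³⁺ (Z=13), Na⁺ (Z=11), F⁻ (Z=9), O²⁻ (Z=8), N³⁻ (Z=7).
With Al³⁺ included the full order is Si⁴⁺ < Al³⁺ < Na⁺ < F⁻ < O²⁻ < N³⁻, so it takes position 2.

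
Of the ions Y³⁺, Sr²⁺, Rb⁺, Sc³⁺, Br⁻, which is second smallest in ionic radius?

Y³⁺

Work out protons and electrons: Sc³⁺ (Z=21, 18 e⁻), Y³⁺ (Z=39, 36 e⁻), Sr²⁺ (Z=38, 36 e⁻), Rb⁺ (Z=37, 36 e⁻), Br⁻ (Z=35, 36 e⁻). Sc³⁺ < Y³⁺ (same group, 1 shell fewer); Y³⁺ < Sr²⁺ (both 36 e⁻, Z=39>38); Sr²⁺ < Rb⁺ (isoelectronic, higher Z=38 is smaller); Rb⁺ < Br⁻ (isoelectronic, higher Z=37 is smaller).
That gives Sc³⁺ < Y³⁺ < Sr²⁺ < Rb⁺ < Br⁻. From the smallest end, number 2 is Y³⁺.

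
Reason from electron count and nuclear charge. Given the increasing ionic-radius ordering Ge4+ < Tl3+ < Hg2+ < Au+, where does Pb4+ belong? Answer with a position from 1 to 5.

First list Z and electron count for each: Ge4+: 28 e⁻, Z=32, Pb4+: 78 e⁻, Z=82, Tl3+: 78 e⁻, Z=81, Hg2+: 78 e⁻, Z=80, Au+: 78 e⁻, Z=79. Ge4+ < Pb4+ (same group, 2 shells fewer); Pb4+ < Tl3+ (isoelectronic, higher Z=82 is smaller); Tl3+ < Hg2+ (both 78 e⁻, Z=81>80); Hg2+ < Au+ (isoelectronic, higher Z=80 is smaller).
The complete sequence is Ge4+ < Pb4+ < Tl3+ < Hg2+ < Au+. Pb4+ sits at position 2.

2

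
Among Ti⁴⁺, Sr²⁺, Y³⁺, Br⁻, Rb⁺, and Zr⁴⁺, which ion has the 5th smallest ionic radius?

First list Z and electron count for each: Ti⁴⁺ (Z=22, 18 e⁻), Zr⁴⁺ (Z=40, 36 e⁻), Y³⁺ (Z=39, 36 e⁻), Sr²⁺ (Z=38, 36 e⁻), Rb⁺ (Z=37, 36 e⁻), Br⁻ (Z=35, 36 e⁻). Ti⁴⁺ < Zr⁴⁺ (same group, 1 shell fewer); Zr⁴⁺ < Y³⁺ (both 36 e⁻, Z=40>39); Y³⁺ < Sr²⁺ (isoelectronic, higher Z=39 is smaller); Sr²⁺ < Rb⁺ (both 36 e⁻, Z=38>37); Rb⁺ < Br⁻ (isoelectronic, higher Z=37 is smaller).
Full ascending order: Ti⁴⁺ < Zr⁴⁺ < Y³⁺ < Sr²⁺ < Rb⁺ < Br⁻. Counting from the smallest, position 5 is Rb⁺.

Rb⁺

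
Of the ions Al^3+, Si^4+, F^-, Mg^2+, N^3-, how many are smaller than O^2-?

Each ion has 10 electrons. The ranking follows nuclear charge in reverse — greater Z gives a smaller radius. Si^4+ (Z=14), Al^3+ (Z=13), Mg^2+ (Z=12), F^- (Z=9), O^2- (Z=8), N^3- (Z=7).
Relative to O^2-, the ions that are smaller are Si^4+, Al^3+, Mg^2+, F^-. Count: 4.

4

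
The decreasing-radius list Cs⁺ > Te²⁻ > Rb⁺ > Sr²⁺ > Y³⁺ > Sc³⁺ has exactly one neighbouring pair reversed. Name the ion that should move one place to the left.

Scanning neighbour by neighbour, only Cs⁺/Te²⁻ violates a trend: they are isoelectronic (54 e⁻) and Cs has more protons than Te (55 vs 52), making Cs⁺ smaller. That makes Te²⁻ the one sitting a position late relative to where it belongs.

Te²⁻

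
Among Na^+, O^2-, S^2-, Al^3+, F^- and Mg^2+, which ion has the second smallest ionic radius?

Work out protons and electrons: Al^3+ has 10 e⁻ (Z=13), Mg^2+ has 10 e⁻ (Z=12), Na^+ has 10 e⁻ (Z=11), F^- has 10 e⁻ (Z=9), O^2- has 10 e⁻ (Z=8), S^2- has 18 e⁻ (Z=16). Al^3+ < Mg^2+ (isoelectronic, higher Z=13 is smaller); Mg^2+ < Na^+ (isoelectronic, higher Z=12 is smaller); Na^+ < F^- (both 10 e⁻, Z=11>9); F^- < O^2- (both 10 e⁻, Z=9>8); O^2- < S^2- (same group, 1 shell fewer).
So the order is Al^3+ < Mg^2+ < Na^+ < F^- < O^2- < S^2-; the 2nd-smallest ion is Mg^2+.

Mg^2+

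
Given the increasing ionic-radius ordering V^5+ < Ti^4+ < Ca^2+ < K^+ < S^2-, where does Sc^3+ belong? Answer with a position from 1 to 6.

3

Isoelectronic series (18 e⁻ each). Size is set by nuclear charge: more protons means a smaller ion. V^5+ (Z=23), Ti^4+ (Z=22), Sc^3+ (Z=21), Ca^2+ (Z=20), K^+ (Z=19), S^2- (Z=16).
Merged order: V^5+ < Ti^4+ < Sc^3+ < Ca^2+ < K^+ < S^2- — Sc^3+ is number 3.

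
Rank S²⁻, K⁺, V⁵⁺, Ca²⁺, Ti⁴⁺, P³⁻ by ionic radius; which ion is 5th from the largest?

Ti⁴⁺

These species are isoelectronic with 18 electrons. The only difference is the number of protons: V⁵⁺ (Z=23), Ti⁴⁺ (Z=22), Ca²⁺ (Z=20), K⁺ (Z=19), S²⁻ (Z=16), P³⁻ (Z=15). The strongest nuclear pull (V⁵⁺) gives the smallest ion.
Full ascending order: V⁵⁺ < Ti⁴⁺ < Ca²⁺ < K⁺ < S²⁻ < P³⁻. Counting from the largest, position 5 is Ti⁴⁺.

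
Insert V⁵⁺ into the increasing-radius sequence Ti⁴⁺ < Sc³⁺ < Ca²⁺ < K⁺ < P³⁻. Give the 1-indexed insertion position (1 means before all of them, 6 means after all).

1

Isoelectronic series (18 e⁻ each). Size is set by nuclear charge: more protons means a smaller ion. V⁵⁺ (Z=23), Ti⁴⁺ (Z=22), Sc³⁺ (Z=21), Ca²⁺ (Z=20), K⁺ (Z=19), P³⁻ (Z=15).
Putting V⁵⁺ in gives V⁵⁺ < Ti⁴⁺ < Sc³⁺ < Ca²⁺ < K⁺ < P³⁻; it lands at slot 1.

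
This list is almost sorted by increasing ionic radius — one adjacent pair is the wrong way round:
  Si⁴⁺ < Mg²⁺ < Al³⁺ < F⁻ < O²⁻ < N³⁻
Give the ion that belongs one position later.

Compare adjacent ions: both have 10 electrons but Z(Al)=13 > Z(Mg)=12, so Al³⁺ should be the smaller of the two — yet in this increasing list Mg²⁺ sits before Al³⁺. Nothing else is reversed, so Mg²⁺ should move one place to the right.

Mg²⁺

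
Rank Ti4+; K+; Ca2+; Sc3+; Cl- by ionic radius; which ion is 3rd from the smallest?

These species are isoelectronic with 18 electrons. The only difference is the number of protons: Ti4+ (Z=22), Sc3+ (Z=21), Ca2+ (Z=20), K+ (Z=19), Cl- (Z=17). The strongest nuclear pull (Ti4+) gives the smallest ion.
So the order is Ti4+ < Sc3+ < Ca2+ < K+ < Cl-; the 3rd-smallest ion is Ca2+.

Ca2+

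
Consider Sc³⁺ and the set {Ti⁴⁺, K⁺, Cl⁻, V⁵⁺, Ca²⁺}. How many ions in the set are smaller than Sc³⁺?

Isoelectronic series (18 e⁻ each). Size is set by nuclear charge: more protons means a smaller ion. V⁵⁺ (Z=23), Ti⁴⁺ (Z=22), Sc³⁺ (Z=21), Ca²⁺ (Z=20), K⁺ (Z=19), Cl⁻ (Z=17).
Overall: V⁵⁺ < Ti⁴⁺ < Sc³⁺ < Ca²⁺ < K⁺ < Cl⁻. Sc³⁺ has 2 below it and 3 above. So 2 are smaller.

2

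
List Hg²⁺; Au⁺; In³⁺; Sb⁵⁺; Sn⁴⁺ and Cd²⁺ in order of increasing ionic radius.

Work out protons and electrons: Sb⁵⁺ (Z=51, 46 e⁻), Sn⁴⁺ (Z=50, 46 e⁻), In³⁺ (Z=49, 46 e⁻), Cd²⁺ (Z=48, 46 e⁻), Hg²⁺ (Z=80, 78 e⁻), Au⁺ (Z=79, 78 e⁻). Sb⁵⁺ < Sn⁴⁺ (both 46 e⁻, Z=51>50); Sn⁴⁺ < In³⁺ (both 46 e⁻, Z=50>49); In³⁺ < Cd²⁺ (isoelectronic, higher Z=49 is smaller); Cd²⁺ < Hg²⁺ (same group, period 5 vs 6); Hg²⁺ < Au⁺ (both 78 e⁻, Z=80>79).

Sb⁵⁺ < Sn⁴⁺ < In³⁺ < Cd²⁺ < Hg²⁺ < Au⁺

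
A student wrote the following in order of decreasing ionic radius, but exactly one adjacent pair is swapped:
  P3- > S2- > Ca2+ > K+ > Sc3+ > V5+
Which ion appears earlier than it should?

Ca2+

Compare adjacent ions: they are isoelectronic (18 e⁻) and Ca has more protons than K (20 vs 19), making Ca2+ smaller — yet in this decreasing list Ca2+ sits before K+. Nothing else is reversed, so Ca2+ should move one place to the right.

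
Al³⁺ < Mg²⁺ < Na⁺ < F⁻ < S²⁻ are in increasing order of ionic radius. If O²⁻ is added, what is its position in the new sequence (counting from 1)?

Electron counts and nuclear charges: Al³⁺: 10 e⁻, Z=13, Mg²⁺: 10 e⁻, Z=12, Na⁺: 10 e⁻, Z=11, F⁻: 10 e⁻, Z=9, O²⁻: 10 e⁻, Z=8, S²⁻: 18 e⁻, Z=16. Al³⁺ < Mg²⁺ (both 10 e⁻, Z=13>12); Mg²⁺ < Na⁺ (isoelectronic, higher Z=12 is smaller); Na⁺ < F⁻ (both 10 e⁻, Z=11>9); F⁻ < O²⁻ (both 10 e⁻, Z=9>8); O²⁻ < S²⁻ (same group, period 2 vs 3).
Putting O²⁻ in gives Al³⁺ < Mg²⁺ < Na⁺ < F⁻ < O²⁻ < S²⁻; it lands at slot 5.

5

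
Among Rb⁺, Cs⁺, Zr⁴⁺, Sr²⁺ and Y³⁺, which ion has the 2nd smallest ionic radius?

Y³⁺

Work out protons and electrons: Zr⁴⁺ (Z=40, 36 e⁻), Y³⁺ (Z=39, 36 e⁻), Sr²⁺ (Z=38, 36 e⁻), Rb⁺ (Z=37, 36 e⁻), Cs⁺ (Z=55, 54 e⁻). Zr⁴⁺ < Y³⁺ (both 36 e⁻, Z=40>39); Y³⁺ < Sr²⁺ (both 36 e⁻, Z=39>38); Sr²⁺ < Rb⁺ (isoelectronic, higher Z=38 is smaller); Rb⁺ < Cs⁺ (same group, period 5 vs 6).
So the order is Zr⁴⁺ < Y³⁺ < Sr²⁺ < Rb⁺ < Cs⁺; the 2nd-smallest ion is Y³⁺.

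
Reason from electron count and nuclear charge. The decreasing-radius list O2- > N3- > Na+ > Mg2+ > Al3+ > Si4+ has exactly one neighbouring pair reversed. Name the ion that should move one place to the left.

N3-

Compare adjacent ions: they are isoelectronic (10 e⁻) and O has more protons than N (8 vs 7), making O2- smaller — yet in this decreasing list O2- sits before N3-. Nothing else is reversed, so N3- should move one place to the left.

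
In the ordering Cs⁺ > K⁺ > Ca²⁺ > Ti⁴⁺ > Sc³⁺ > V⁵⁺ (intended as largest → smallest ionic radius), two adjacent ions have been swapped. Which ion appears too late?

Sc³⁺

Compare adjacent ions: Ti⁴⁺ and Sc³⁺ share 18 electrons; the higher nuclear charge on Ti (Z=22) contracts it more, so Ti⁴⁺ < Sc³⁺ — yet in this decreasing list Ti⁴⁺ sits before Sc³⁺. Nothing else is reversed, so Sc³⁺ should move one place to the left.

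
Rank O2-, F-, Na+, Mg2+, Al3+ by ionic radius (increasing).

Al3+ < Mg2+ < Na+ < F- < O2-

All of these have 10 electrons (isoelectronic). With the same electron cloud, the ion with the most protons pulls it in tightest. Nuclear charges: Al3+ (Z=13), Mg2+ (Z=12), Na+ (Z=11), F- (Z=9), O2- (Z=8). Highest Z is smallest.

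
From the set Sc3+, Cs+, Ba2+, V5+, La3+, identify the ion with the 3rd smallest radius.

Work out protons and electrons: V5+: 18 e⁻, Z=23, Sc3+: 18 e⁻, Z=21, La3+: 54 e⁻, Z=57, Ba2+: 54 e⁻, Z=56, Cs+: 54 e⁻, Z=55. V5+ < Sc3+ (both 18 e⁻, Z=23>21); Sc3+ < La3+ (same group, period 4 vs 6); La3+ < Ba2+ (isoelectronic, higher Z=57 is smaller); Ba2+ < Cs+ (both 54 e⁻, Z=56>55).
Full ascending order: V5+ < Sc3+ < La3+ < Ba2+ < Cs+. Counting from the smallest, position 3 is La3+.

La3+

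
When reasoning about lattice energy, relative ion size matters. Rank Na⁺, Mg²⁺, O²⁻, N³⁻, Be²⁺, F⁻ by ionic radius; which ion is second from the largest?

O²⁻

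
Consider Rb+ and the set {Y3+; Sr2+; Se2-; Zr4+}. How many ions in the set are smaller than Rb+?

3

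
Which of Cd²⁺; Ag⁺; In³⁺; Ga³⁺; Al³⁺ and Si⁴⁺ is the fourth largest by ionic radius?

Ga³⁺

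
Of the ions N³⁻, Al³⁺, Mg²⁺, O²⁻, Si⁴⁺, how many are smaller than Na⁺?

3

All of these have 10 electrons (isoelectronic). With the same electron cloud, the ion with the most protons pulls it in tightest. Nuclear charges: Si⁴⁺ (Z=14), Al³⁺ (Z=13), Mg²⁺ (Z=12), Na⁺ (Z=11), O²⁻ (Z=8), N³⁻ (Z=7). Highest Z is smallest.
Placing each against Na⁺: smaller — Si⁴⁺, Al³⁺, Mg²⁺; larger — O²⁻, N³⁻. That's 3.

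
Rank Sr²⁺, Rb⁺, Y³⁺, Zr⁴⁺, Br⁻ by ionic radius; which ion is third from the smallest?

Sr²⁺

Each ion has 36 electrons. The ranking follows nuclear charge in reverse — greater Z gives a smaller radius. Zr⁴⁺ (Z=40), Y³⁺ (Z=39), Sr²⁺ (Z=38), Rb⁺ (Z=37), Br⁻ (Z=35).
That gives Zr⁴⁺ < Y³⁺ < Sr²⁺ < Rb⁺ < Br⁻. From the smallest end, number 3 is Sr²⁺.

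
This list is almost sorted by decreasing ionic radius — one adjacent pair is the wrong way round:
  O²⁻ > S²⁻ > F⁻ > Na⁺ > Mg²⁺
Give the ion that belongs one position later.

The pair O²⁻, S²⁻ is the wrong way round — O²⁻ and S²⁻ are in one column with the same charge; the lighter period-2 ion has one fewer shell and is smaller. All other adjacent pairs agree with periodic trends, so O²⁻ is the misplaced ion.

O²⁻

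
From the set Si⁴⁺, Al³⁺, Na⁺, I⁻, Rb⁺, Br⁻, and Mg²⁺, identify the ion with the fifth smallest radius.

Rb⁺

Electron counts and nuclear charges: Si⁴⁺ has 10 e⁻ (Z=14), Al³⁺ has 10 e⁻ (Z=13), Mg²⁺ has 10 e⁻ (Z=12), Na⁺ has 10 e⁻ (Z=11), Rb⁺ has 36 e⁻ (Z=37), Br⁻ has 36 e⁻ (Z=35), I⁻ has 54 e⁻ (Z=53). Si⁴⁺ < Al³⁺ (isoelectronic, higher Z=14 is smaller); Al³⁺ < Mg²⁺ (both 10 e⁻, Z=13>12); Mg²⁺ < Na⁺ (both 10 e⁻, Z=12>11); Na⁺ < Rb⁺ (same group, 2 shells fewer); Rb⁺ < Br⁻ (isoelectronic, higher Z=37 is smaller); Br⁻ < I⁻ (same group, 1 shell fewer).
That gives Si⁴⁺ < Al³⁺ < Mg²⁺ < Na⁺ < Rb⁺ < Br⁻ < I⁻. From the smallest end, number 5 is Rb⁺.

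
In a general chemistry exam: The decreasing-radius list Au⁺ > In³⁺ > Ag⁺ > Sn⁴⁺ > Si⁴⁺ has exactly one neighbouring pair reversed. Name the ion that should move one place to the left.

Ag⁺

The pair In³⁺, Ag⁺ is the wrong way round — they are isoelectronic (46 e⁻) and In has more protons than Ag (49 vs 47), making In³⁺ smaller. All other adjacent pairs agree with periodic trends, so Ag⁺ is the misplaced ion.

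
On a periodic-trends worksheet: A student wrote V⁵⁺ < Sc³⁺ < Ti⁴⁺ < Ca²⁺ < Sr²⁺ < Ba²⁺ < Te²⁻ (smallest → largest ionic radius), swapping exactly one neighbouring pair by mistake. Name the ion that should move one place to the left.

Scanning neighbour by neighbour, only Sc³⁺/Ti⁴⁺ violates a trend: they are isoelectronic (18 e⁻) and Ti has more protons than Sc (22 vs 21), making Ti⁴⁺ smaller. That makes Ti⁴⁺ the one sitting a position late relative to where it belongs.

Ti⁴⁺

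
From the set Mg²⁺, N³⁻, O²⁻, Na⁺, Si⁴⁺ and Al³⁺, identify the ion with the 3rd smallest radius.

Isoelectronic series (10 e⁻ each). Size is set by nuclear charge: more protons means a smaller ion. Si⁴⁺ (Z=14), Al³⁺ (Z=13), Mg²⁺ (Z=12), Na⁺ (Z=11), O²⁻ (Z=8), N³⁻ (Z=7).
So the order is Si⁴⁺ < Al³⁺ < Mg²⁺ < Na⁺ < O²⁻ < N³⁻; the 3rd-smallest ion is Mg²⁺.

Mg²⁺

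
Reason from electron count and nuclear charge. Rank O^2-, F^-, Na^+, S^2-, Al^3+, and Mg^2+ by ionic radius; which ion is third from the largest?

F^-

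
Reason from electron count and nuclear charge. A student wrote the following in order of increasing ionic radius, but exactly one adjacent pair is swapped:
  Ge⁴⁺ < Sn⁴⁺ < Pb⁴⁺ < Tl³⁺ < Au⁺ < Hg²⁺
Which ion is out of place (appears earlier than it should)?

Au⁺

Scanning neighbour by neighbour, only Au⁺/Hg²⁺ violates a trend: they are isoelectronic (78 e⁻) and Hg has more protons than Au (80 vs 79), making Hg²⁺ smaller. That makes Au⁺ the one sitting a position early relative to where it belongs.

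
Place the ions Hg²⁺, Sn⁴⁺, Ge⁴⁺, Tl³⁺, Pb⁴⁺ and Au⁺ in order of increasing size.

First list Z and electron count for each: Ge⁴⁺ (Z=32, 28 e⁻), Sn⁴⁺ (Z=50, 46 e⁻), Pb⁴⁺ (Z=82, 78 e⁻), Tl³⁺ (Z=81, 78 e⁻), Hg²⁺ (Z=80, 78 e⁻), Au⁺ (Z=79, 78 e⁻). Ge⁴⁺ < Sn⁴⁺ (same group, 1 shell fewer); Sn⁴⁺ < Pb⁴⁺ (same group, period 5 vs 6); Pb⁴⁺ < Tl³⁺ (both 78 e⁻, Z=82>81); Tl³⁺ < Hg²⁺ (isoelectronic, higher Z=81 is smaller); Hg²⁺ < Au⁺ (isoelectronic, higher Z=80 is smaller).

Ge⁴⁺ < Sn⁴⁺ < Pb⁴⁺ < Tl³⁺ < Hg²⁺ < Au⁺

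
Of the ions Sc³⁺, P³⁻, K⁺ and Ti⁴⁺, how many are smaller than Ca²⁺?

Each ion has 18 electrons. The ranking follows nuclear charge in reverse — greater Z gives a smaller radius. Ti⁴⁺ (Z=22), Sc³⁺ (Z=21), Ca²⁺ (Z=20), K⁺ (Z=19), P³⁻ (Z=15).
Relative to Ca²⁺, the ions that are smaller are Ti⁴⁺, Sc³⁺. That's 2.

2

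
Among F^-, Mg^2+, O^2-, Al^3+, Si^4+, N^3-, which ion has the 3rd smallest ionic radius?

Mg^2+

Isoelectronic series (10 e⁻ each). Size is set by nuclear charge: more protons means a smaller ion. Si^4+ (Z=14), Al^3+ (Z=13), Mg^2+ (Z=12), F^- (Z=9), O^2- (Z=8), N^3- (Z=7).
Ordering: Si^4+ < Al^3+ < Mg^2+ < F^- < O^2- < N^3-. The 3rd smallest is Mg^2+.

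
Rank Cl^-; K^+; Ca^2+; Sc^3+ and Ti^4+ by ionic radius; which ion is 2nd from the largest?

These species are isoelectronic with 18 electrons. The only difference is the number of protons: Ti^4+ (Z=22), Sc^3+ (Z=21), Ca^2+ (Z=20), K^+ (Z=19), Cl^- (Z=17). The strongest nuclear pull (Ti^4+) gives the smallest ion.
So the order is Ti^4+ < Sc^3+ < Ca^2+ < K^+ < Cl^-; the 2nd-largest ion is K^+.

K^+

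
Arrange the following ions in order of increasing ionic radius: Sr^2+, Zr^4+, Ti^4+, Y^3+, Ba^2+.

Ti^4+ < Zr^4+ < Y^3+ < Sr^2+ < Ba^2+

First list Z and electron count for each: Ti^4+: 18 e⁻, Z=22, Zr^4+: 36 e⁻, Z=40, Y^3+: 36 e⁻, Z=39, Sr^2+: 36 e⁻, Z=38, Ba^2+: 54 e⁻, Z=56. Ti^4+ < Zr^4+ (same group, 1 shell fewer); Zr^4+ < Y^3+ (both 36 e⁻, Z=40>39); Y^3+ < Sr^2+ (both 36 e⁻, Z=39>38); Sr^2+ < Ba^2+ (same group, 1 shell fewer).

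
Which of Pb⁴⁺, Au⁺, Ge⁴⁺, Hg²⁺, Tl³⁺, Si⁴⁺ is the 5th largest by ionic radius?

Ge⁴⁺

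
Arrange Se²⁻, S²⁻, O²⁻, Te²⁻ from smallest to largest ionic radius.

O²⁻ < S²⁻ < Se²⁻ < Te²⁻

All are in the same group with charge -2. Radius grows down the group as n (the outermost shell) increases.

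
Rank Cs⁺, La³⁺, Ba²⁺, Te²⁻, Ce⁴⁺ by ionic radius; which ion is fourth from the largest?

La³⁺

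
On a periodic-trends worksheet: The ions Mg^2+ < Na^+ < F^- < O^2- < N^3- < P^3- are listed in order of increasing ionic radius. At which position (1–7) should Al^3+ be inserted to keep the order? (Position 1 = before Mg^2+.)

Tabulating Z and e⁻: Al^3+ (Z=13, 10 e⁻), Mg^2+ (Z=12, 10 e⁻), Na^+ (Z=11, 10 e⁻), F^- (Z=9, 10 e⁻), O^2- (Z=8, 10 e⁻), N^3- (Z=7, 10 e⁻), P^3- (Z=15, 18 e⁻). Al^3+ < Mg^2+ (both 10 e⁻, Z=13>12); Mg^2+ < Na^+ (isoelectronic, higher Z=12 is smaller); Na^+ < F^- (both 10 e⁻, Z=11>9); F^- < O^2- (both 10 e⁻, Z=9>8); O^2- < N^3- (both 10 e⁻, Z=8>7); N^3- < P^3- (same group, 1 shell fewer).
The complete sequence is Al^3+ < Mg^2+ < Na^+ < F^- < O^2- < N^3- < P^3-. Al^3+ sits at position 1.

1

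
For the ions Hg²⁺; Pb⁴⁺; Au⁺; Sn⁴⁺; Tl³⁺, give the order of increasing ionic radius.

Sn⁴⁺ < Pb⁴⁺ < Tl³⁺ < Hg²⁺ < Au⁺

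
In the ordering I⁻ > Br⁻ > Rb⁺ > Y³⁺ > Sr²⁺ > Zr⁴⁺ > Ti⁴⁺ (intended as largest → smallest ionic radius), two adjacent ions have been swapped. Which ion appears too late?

Sr²⁺

Compare adjacent ions: both have 36 electrons but Z(Y)=39 > Z(Sr)=38, so Y³⁺ should be the smaller of the two — yet in this decreasing list Y³⁺ sits before Sr²⁺. Nothing else is reversed, so Sr²⁺ should move one place to the left.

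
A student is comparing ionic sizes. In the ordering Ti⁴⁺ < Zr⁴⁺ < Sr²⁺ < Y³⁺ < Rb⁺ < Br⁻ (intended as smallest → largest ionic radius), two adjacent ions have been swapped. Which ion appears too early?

Sr²⁺

Scanning neighbour by neighbour, only Sr²⁺/Y³⁺ violates a trend: they are isoelectronic (36 e⁻) and Y has more protons than Sr (39 vs 38), making Y³⁺ smaller. That makes Sr²⁺ the one sitting a position early relative to where it belongs.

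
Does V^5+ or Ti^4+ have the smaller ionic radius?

Isoelectronic series (18 e⁻ each). Size is set by nuclear charge: more protons means a smaller ion. V^5+ (Z=23), Ti^4+ (Z=22).

V^5+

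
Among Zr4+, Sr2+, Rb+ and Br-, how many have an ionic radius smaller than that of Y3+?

Each ion has 36 electrons. The ranking follows nuclear charge in reverse — greater Z gives a smaller radius. Zr4+ (Z=40), Y3+ (Z=39), Sr2+ (Z=38), Rb+ (Z=37), Br- (Z=35).
Ordering all of them (including Y3+) by radius gives Zr4+ < Y3+ < Sr2+ < Rb+ < Br-. That's 1.

1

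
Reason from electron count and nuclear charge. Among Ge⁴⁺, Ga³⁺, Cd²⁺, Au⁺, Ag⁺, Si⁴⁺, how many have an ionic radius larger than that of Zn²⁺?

3

Work out protons and electrons: Si⁴⁺: 10 e⁻, Z=14, Ge⁴⁺: 28 e⁻, Z=32, Ga³⁺: 28 e⁻, Z=31, Zn²⁺: 28 e⁻, Z=30, Cd²⁺: 46 e⁻, Z=48, Ag⁺: 46 e⁻, Z=47, Au⁺: 78 e⁻, Z=79. Si⁴⁺ < Ge⁴⁺ (same group, 1 shell fewer); Ge⁴⁺ < Ga³⁺ (isoelectronic, higher Z=32 is smaller); Ga³⁺ < Zn²⁺ (isoelectronic, higher Z=31 is smaller); Zn²⁺ < Cd²⁺ (same group, period 4 vs 5); Cd²⁺ < Ag⁺ (isoelectronic, higher Z=48 is smaller); Ag⁺ < Au⁺ (same group, 1 shell fewer).
Relative to Zn²⁺, the ions that are larger are Cd²⁺, Ag⁺, Au⁺. Count: 3.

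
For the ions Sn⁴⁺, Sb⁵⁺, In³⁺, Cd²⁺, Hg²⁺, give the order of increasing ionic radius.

Sb⁵⁺: 46 e⁻, Z=51, Sn⁴⁺: 46 e⁻, Z=50, In³⁺: 46 e⁻, Z=49, Cd²⁺: 46 e⁻, Z=48, Hg²⁺: 78 e⁻, Z=80. Sb⁵⁺ < Sn⁴⁺ (isoelectronic, higher Z=51 is smaller); Sn⁴⁺ < In³⁺ (isoelectronic, higher Z=50 is smaller); In³⁺ < Cd²⁺ (isoelectronic, higher Z=49 is smaller); Cd²⁺ < Hg²⁺ (same group, 1 shell fewer).

Sb⁵⁺ < Sn⁴⁺ < In³⁺ < Cd²⁺ < Hg²⁺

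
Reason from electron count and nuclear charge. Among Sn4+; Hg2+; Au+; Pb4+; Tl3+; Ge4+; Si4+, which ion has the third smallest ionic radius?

Si4+ (Z=14, 10 e⁻), Ge4+ (Z=32, 28 e⁻), Sn4+ (Z=50, 46 e⁻), Pb4+ (Z=82, 78 e⁻), Tl3+ (Z=81, 78 e⁻), Hg2+ (Z=80, 78 e⁻), Au+ (Z=79, 78 e⁻). Si4+ < Ge4+ (same group, 1 shell fewer); Ge4+ < Sn4+ (same group, period 4 vs 5); Sn4+ < Pb4+ (same group, period 5 vs 6); Pb4+ < Tl3+ (both 78 e⁻, Z=82>81); Tl3+ < Hg2+ (both 78 e⁻, Z=81>80); Hg2+ < Au+ (isoelectronic, higher Z=80 is smaller).
That gives Si4+ < Ge4+ < Sn4+ < Pb4+ < Tl3+ < Hg2+ < Au+. From the smallest end, number 3 is Sn4+.

Sn4+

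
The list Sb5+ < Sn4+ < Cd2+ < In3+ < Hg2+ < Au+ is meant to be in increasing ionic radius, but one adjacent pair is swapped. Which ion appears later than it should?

In3+

Compare adjacent ions: In3+ and Cd2+ share 46 electrons; the higher nuclear charge on In (Z=49) contracts it more, so In3+ < Cd2+ — yet in this increasing list Cd2+ sits before In3+. Nothing else is reversed, so In3+ should move one place to the left.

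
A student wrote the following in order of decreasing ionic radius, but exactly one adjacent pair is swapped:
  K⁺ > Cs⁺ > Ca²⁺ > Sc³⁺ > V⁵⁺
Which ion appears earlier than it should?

Scanning neighbour by neighbour, only K⁺/Cs⁺ violates a trend: both in group 1 with the same charge; K⁺ (period 4) has the smaller radius. That makes K⁺ the one sitting a position early relative to where it belongs.

K⁺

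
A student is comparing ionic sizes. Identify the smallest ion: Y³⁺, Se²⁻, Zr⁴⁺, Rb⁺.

All of these have 36 electrons (isoelectronic). With the same electron cloud, the ion with the most protons pulls it in tightest. Nuclear charges: Zr⁴⁺ (Z=40), Y³⁺ (Z=39), Rb⁺ (Z=37), Se²⁻ (Z=34). Highest Z is smallest.

Zr⁴⁺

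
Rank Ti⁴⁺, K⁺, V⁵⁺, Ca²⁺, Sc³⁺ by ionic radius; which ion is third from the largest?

These species are isoelectronic with 18 electrons. The only difference is the number of protons: V⁵⁺ (Z=23), Ti⁴⁺ (Z=22), Sc³⁺ (Z=21), Ca²⁺ (Z=20), K⁺ (Z=19). The strongest nuclear pull (V⁵⁺) gives the smallest ion.
Full ascending order: V⁵⁺ < Ti⁴⁺ < Sc³⁺ < Ca²⁺ < K⁺. Counting from the largest, position 3 is Sc³⁺.

Sc³⁺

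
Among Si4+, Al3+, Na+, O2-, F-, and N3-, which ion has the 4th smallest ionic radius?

Each ion has 10 electrons. The ranking follows nuclear charge in reverse — greater Z gives a smaller radius. Si4+ (Z=14), Al3+ (Z=13), Na+ (Z=11), F- (Z=9), O2- (Z=8), N3- (Z=7).
So the order is Si4+ < Al3+ < Na+ < F- < O2- < N3-; the 4th-smallest ion is F-.

F-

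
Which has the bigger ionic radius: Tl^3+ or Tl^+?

Tl^+

These are all Tl ions. Removing more electrons (higher positive charge) pulls the remaining electrons in closer, so Tl^3+ is smallest and Tl^+ is largest.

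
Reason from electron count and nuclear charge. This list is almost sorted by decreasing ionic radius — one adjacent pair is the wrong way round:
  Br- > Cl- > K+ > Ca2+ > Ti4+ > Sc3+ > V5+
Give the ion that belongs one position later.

Ti4+

Scanning neighbour by neighbour, only Ti4+/Sc3+ violates a trend: Ti4+ and Sc3+ share 18 electrons; the higher nuclear charge on Ti (Z=22) contracts it more, so Ti4+ < Sc3+. That makes Ti4+ the one sitting a position early relative to where it belongs.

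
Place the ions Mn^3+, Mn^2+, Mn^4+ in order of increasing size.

Same element, different charge: the more highly charged cation has fewer electrons and a greater effective nuclear charge per electron, making Mn^4+ the smallest.

Mn^4+ < Mn^3+ < Mn^2+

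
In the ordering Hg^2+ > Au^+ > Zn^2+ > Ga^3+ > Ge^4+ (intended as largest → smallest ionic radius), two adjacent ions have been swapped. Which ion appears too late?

Check each adjacent pair. Hg^2+ and Au^+ are reversed: they are isoelectronic (78 e⁻) and Hg has more protons than Au (80 vs 79), making Hg^2+ smaller. No other neighbouring pair contradicts the periodic trends, so Au^+ is the ion listed too late.

Au^+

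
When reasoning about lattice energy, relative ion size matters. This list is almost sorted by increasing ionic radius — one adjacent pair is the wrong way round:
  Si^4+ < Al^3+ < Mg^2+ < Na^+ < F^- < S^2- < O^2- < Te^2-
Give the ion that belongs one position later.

The pair S^2-, O^2- is the wrong way round — O^2- and S^2- are in one column with the same charge; the lighter period-2 ion has one fewer shell and is smaller. All other adjacent pairs agree with periodic trends, so S^2- is the misplaced ion.

S^2-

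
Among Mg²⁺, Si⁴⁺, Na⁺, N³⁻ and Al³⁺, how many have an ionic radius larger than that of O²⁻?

1

Each ion has 10 electrons. The ranking follows nuclear charge in reverse — greater Z gives a smaller radius. Si⁴⁺ (Z=14), Al³⁺ (Z=13), Mg²⁺ (Z=12), Na⁺ (Z=11), O²⁻ (Z=8), N³⁻ (Z=7).
Placing each against O²⁻: smaller — Si⁴⁺, Al³⁺, Mg²⁺, Na⁺; larger — N³⁻. That's 1.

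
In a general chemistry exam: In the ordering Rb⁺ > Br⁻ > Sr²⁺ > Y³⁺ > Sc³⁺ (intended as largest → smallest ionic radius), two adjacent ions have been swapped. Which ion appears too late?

Br⁻

The pair Rb⁺, Br⁻ is the wrong way round — both have 36 electrons but Z(Rb)=37 > Z(Br)=35, so Rb⁺ should be the smaller of the two. All other adjacent pairs agree with periodic trends, so Br⁻ is the misplaced ion.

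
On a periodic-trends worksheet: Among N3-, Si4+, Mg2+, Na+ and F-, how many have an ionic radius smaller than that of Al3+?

1

All of these have 10 electrons (isoelectronic). With the same electron cloud, the ion with the most protons pulls it in tightest. Nuclear charges: Si4+ (Z=14), Al3+ (Z=13), Mg2+ (Z=12), Na+ (Z=11), F- (Z=9), N3- (Z=7). Highest Z is smallest.
Relative to Al3+, the ions that are smaller are Si4+. Count: 1.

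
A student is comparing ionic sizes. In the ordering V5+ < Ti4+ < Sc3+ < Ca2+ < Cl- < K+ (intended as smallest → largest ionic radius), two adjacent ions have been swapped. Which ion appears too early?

Cl-

The pair Cl-, K+ is the wrong way round — both have 18 electrons but Z(K)=19 > Z(Cl)=17, so K+ should be the smaller of the two. All other adjacent pairs agree with periodic trends, so Cl- is the misplaced ion.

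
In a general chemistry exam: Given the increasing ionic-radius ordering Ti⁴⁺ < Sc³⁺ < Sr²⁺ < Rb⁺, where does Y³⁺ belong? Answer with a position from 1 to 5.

3

Electron counts and nuclear charges: Ti⁴⁺ (Z=22, 18 e⁻), Sc³⁺ (Z=21, 18 e⁻), Y³⁺ (Z=39, 36 e⁻), Sr²⁺ (Z=38, 36 e⁻), Rb⁺ (Z=37, 36 e⁻). Ti⁴⁺ < Sc³⁺ (isoelectronic, higher Z=22 is smaller); Sc³⁺ < Y³⁺ (same group, period 4 vs 5); Y³⁺ < Sr²⁺ (both 36 e⁻, Z=39>38); Sr²⁺ < Rb⁺ (both 36 e⁻, Z=38>37).
With Y³⁺ included the full order is Ti⁴⁺ < Sc³⁺ < Y³⁺ < Sr²⁺ < Rb⁺, so it takes position 3.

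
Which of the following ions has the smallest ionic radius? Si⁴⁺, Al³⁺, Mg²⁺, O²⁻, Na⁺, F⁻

Si⁴⁺

These species are isoelectronic with 10 electrons. The only difference is the number of protons: Si⁴⁺ (Z=14), Al³⁺ (Z=13), Mg²⁺ (Z=12), Na⁺ (Z=11), F⁻ (Z=9), O²⁻ (Z=8). The strongest nuclear pull (Si⁴⁺) gives the smallest ion.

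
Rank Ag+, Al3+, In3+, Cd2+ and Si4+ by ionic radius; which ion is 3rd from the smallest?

In3+

Si4+: 10 e⁻, Z=14, Al3+: 10 e⁻, Z=13, In3+: 46 e⁻, Z=49, Cd2+: 46 e⁻, Z=48, Ag+: 46 e⁻, Z=47. Si4+ < Al3+ (both 10 e⁻, Z=14>13); Al3+ < In3+ (same group, period 3 vs 5); In3+ < Cd2+ (isoelectronic, higher Z=49 is smaller); Cd2+ < Ag+ (isoelectronic, higher Z=48 is smaller).
Ordering: Si4+ < Al3+ < In3+ < Cd2+ < Ag+. The 3rd smallest is In3+.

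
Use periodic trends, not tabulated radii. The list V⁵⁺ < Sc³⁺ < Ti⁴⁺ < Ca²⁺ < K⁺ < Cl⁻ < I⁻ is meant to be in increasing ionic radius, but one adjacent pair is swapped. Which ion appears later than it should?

Ti⁴⁺

Scanning neighbour by neighbour, only Sc³⁺/Ti⁴⁺ violates a trend: both have 18 electrons but Z(Ti)=22 > Z(Sc)=21, so Ti⁴⁺ should be the smaller of the two. That makes Ti⁴⁺ the one sitting a position late relative to where it belongs.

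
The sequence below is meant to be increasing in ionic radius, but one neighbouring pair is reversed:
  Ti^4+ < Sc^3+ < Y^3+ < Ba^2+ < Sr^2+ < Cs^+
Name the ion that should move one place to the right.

Scanning neighbour by neighbour, only Ba^2+/Sr^2+ violates a trend: both in group 2 with the same charge; Sr^2+ (period 5) has the smaller radius. That makes Ba^2+ the one sitting a position early relative to where it belongs.

Ba^2+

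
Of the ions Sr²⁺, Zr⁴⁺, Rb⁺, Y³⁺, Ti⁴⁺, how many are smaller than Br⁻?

5

Ti⁴⁺ (Z=22, 18 e⁻), Zr⁴⁺ (Z=40, 36 e⁻), Y³⁺ (Z=39, 36 e⁻), Sr²⁺ (Z=38, 36 e⁻), Rb⁺ (Z=37, 36 e⁻), Br⁻ (Z=35, 36 e⁻). Ti⁴⁺ < Zr⁴⁺ (same group, period 4 vs 5); Zr⁴⁺ < Y³⁺ (both 36 e⁻, Z=40>39); Y³⁺ < Sr²⁺ (both 36 e⁻, Z=39>38); Sr²⁺ < Rb⁺ (isoelectronic, higher Z=38 is smaller); Rb⁺ < Br⁻ (both 36 e⁻, Z=37>35).
Placing each against Br⁻: smaller — Ti⁴⁺, Zr⁴⁺, Y³⁺, Sr²⁺, Rb⁺; larger — none. That's 5.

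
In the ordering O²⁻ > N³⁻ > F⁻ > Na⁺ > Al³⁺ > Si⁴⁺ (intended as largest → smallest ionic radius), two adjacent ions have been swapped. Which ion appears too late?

N³⁻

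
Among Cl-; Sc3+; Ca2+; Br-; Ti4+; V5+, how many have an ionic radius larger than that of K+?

2

Work out protons and electrons: V5+: 18 e⁻, Z=23, Ti4+: 18 e⁻, Z=22, Sc3+: 18 e⁻, Z=21, Ca2+: 18 e⁻, Z=20, K+: 18 e⁻, Z=19, Cl-: 18 e⁻, Z=17, Br-: 36 e⁻, Z=35. V5+ < Ti4+ (both 18 e⁻, Z=23>22); Ti4+ < Sc3+ (both 18 e⁻, Z=22>21); Sc3+ < Ca2+ (both 18 e⁻, Z=21>20); Ca2+ < K+ (isoelectronic, higher Z=20 is smaller); K+ < Cl- (isoelectronic, higher Z=19 is smaller); Cl- < Br- (same group, period 3 vs 4).
Placing each against K+: smaller — V5+, Ti4+, Sc3+, Ca2+; larger — Cl-, Br-. That's 2.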